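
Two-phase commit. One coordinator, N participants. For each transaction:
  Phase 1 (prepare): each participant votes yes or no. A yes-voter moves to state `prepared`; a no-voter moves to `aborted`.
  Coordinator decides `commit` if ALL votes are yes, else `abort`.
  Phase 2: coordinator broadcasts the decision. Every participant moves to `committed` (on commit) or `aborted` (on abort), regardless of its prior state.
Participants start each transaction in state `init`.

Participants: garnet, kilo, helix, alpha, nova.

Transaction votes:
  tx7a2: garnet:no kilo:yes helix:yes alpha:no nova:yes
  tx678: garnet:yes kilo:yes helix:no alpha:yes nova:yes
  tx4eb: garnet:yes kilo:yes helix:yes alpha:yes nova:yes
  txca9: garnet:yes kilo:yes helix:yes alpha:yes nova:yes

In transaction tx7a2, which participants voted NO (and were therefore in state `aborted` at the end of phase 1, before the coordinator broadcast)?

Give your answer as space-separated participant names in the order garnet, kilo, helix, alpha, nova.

Txn tx7a2 phase 1: garnet no -> aborted; kilo yes -> prepared; helix yes -> prepared; alpha no -> aborted; nova yes -> prepared

Answer: garnet alpha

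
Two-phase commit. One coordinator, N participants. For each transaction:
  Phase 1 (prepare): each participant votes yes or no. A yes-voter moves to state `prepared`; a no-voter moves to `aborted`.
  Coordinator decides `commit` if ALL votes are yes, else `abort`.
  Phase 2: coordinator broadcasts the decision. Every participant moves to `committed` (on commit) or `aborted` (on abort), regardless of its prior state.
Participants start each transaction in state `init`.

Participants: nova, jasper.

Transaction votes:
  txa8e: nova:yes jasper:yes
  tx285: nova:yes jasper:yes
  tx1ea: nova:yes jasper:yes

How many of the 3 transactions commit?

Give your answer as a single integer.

Answer: 3

Derivation:
txa8e: all yes -> commit (commits=1)
tx285: all yes -> commit (commits=2)
tx1ea: all yes -> commit (commits=3)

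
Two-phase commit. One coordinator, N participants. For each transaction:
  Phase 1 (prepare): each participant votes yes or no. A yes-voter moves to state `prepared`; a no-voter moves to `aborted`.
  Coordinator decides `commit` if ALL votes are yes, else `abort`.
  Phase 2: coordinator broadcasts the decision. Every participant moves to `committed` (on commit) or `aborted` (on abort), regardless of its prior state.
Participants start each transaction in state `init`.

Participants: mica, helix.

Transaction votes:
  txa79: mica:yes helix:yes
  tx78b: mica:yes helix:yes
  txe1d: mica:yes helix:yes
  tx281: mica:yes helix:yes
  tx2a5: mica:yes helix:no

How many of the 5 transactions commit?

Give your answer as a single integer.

txa79: all yes -> commit (commits=1)
tx78b: all yes -> commit (commits=2)
txe1d: all yes -> commit (commits=3)
tx281: all yes -> commit (commits=4)
tx2a5: no from helix -> abort (commits=4)

Answer: 4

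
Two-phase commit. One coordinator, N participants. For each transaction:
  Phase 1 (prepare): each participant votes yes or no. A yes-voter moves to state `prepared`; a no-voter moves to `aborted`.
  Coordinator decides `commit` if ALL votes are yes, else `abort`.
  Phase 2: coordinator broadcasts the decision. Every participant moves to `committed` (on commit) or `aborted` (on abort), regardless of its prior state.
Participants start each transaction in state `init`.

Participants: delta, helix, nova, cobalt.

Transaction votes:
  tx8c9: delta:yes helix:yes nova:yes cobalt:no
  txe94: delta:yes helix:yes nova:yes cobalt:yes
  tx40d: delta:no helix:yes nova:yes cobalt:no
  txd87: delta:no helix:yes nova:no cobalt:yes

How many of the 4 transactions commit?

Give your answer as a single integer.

Answer: 1

Derivation:
tx8c9: no from cobalt -> abort (commits=0)
txe94: all yes -> commit (commits=1)
tx40d: no from delta, cobalt -> abort (commits=1)
txd87: no from delta, nova -> abort (commits=1)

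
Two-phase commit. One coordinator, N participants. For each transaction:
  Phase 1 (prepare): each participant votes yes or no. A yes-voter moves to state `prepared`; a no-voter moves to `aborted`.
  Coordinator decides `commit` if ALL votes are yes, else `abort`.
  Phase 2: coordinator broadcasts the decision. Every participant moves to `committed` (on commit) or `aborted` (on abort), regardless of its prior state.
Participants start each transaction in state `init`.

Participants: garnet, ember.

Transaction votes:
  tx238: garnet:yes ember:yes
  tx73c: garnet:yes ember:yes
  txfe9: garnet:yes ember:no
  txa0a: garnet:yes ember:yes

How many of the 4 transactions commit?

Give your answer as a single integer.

tx238: all yes -> commit (commits=1)
tx73c: all yes -> commit (commits=2)
txfe9: no from ember -> abort (commits=2)
txa0a: all yes -> commit (commits=3)

Answer: 3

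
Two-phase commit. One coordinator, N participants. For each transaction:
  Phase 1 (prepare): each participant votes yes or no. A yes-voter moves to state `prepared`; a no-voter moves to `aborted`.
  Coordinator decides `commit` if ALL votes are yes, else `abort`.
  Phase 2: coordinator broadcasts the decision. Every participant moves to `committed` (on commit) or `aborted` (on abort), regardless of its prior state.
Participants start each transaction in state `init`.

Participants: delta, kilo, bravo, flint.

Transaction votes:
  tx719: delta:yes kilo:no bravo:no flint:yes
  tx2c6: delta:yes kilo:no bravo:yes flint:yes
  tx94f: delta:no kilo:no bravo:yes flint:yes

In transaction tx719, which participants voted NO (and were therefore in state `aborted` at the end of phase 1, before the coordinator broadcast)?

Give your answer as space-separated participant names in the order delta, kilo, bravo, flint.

Txn tx719 phase 1: delta yes -> prepared; kilo no -> aborted; bravo no -> aborted; flint yes -> prepared

Answer: kilo bravo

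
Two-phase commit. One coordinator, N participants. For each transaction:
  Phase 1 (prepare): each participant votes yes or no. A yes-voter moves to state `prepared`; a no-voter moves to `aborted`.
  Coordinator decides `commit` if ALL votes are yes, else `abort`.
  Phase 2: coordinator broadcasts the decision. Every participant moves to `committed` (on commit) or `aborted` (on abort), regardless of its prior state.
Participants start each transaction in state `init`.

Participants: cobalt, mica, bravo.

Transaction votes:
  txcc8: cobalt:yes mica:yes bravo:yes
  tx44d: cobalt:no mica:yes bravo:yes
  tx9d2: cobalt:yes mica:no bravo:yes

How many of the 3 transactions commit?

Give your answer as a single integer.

txcc8: all yes -> commit (commits=1)
tx44d: no from cobalt -> abort (commits=1)
tx9d2: no from mica -> abort (commits=1)

Answer: 1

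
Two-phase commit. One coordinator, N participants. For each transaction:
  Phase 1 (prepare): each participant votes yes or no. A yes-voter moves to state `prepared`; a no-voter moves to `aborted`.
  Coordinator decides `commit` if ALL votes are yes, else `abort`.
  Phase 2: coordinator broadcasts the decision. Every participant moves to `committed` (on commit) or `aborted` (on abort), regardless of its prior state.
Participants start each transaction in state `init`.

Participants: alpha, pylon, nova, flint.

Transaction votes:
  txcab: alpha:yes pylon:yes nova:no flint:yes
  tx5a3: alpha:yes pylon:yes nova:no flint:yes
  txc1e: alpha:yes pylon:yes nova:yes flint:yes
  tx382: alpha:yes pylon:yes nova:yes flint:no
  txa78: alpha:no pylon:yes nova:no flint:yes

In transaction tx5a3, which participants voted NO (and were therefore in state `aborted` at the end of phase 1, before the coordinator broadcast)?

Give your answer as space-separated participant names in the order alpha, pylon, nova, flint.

Answer: nova

Derivation:
Txn tx5a3 phase 1: alpha yes -> prepared; pylon yes -> prepared; nova no -> aborted; flint yes -> prepared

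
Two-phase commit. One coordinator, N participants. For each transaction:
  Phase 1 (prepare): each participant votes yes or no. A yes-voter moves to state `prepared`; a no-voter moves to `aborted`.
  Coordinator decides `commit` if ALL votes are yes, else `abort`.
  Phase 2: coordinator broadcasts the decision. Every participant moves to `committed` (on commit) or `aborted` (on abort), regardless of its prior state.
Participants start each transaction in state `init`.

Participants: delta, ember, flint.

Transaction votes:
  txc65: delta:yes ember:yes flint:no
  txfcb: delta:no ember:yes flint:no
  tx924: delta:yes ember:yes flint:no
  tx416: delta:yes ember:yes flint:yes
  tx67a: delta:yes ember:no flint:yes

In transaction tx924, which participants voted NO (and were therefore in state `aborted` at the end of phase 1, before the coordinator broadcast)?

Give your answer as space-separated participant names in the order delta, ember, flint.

Txn tx924 phase 1: delta yes -> prepared; ember yes -> prepared; flint no -> aborted

Answer: flint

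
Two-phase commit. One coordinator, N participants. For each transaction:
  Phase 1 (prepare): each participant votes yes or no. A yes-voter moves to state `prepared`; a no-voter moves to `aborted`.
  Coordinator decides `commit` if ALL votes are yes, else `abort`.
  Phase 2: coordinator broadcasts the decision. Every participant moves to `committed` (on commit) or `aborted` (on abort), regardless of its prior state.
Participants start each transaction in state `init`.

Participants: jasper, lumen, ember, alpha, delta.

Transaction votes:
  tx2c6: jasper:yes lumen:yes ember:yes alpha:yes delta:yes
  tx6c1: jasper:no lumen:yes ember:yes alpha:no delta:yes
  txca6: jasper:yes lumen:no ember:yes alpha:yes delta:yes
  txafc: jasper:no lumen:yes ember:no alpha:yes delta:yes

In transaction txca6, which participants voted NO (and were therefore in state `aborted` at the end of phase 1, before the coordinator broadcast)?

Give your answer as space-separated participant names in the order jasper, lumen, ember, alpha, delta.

Answer: lumen

Derivation:
Txn txca6 phase 1: jasper yes -> prepared; lumen no -> aborted; ember yes -> prepared; alpha yes -> prepared; delta yes -> prepared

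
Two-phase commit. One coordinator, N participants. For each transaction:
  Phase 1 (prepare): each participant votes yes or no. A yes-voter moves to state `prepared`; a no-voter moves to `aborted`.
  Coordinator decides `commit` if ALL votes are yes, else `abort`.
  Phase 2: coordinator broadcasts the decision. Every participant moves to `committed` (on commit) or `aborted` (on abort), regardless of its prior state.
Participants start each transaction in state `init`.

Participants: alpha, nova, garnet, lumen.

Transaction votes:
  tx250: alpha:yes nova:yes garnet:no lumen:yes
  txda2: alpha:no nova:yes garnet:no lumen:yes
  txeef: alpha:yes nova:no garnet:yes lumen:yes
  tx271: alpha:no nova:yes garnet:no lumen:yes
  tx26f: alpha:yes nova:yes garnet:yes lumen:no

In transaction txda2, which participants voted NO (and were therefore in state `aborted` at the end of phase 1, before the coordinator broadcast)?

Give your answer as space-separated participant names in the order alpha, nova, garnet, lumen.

Answer: alpha garnet

Derivation:
Txn txda2 phase 1: alpha no -> aborted; nova yes -> prepared; garnet no -> aborted; lumen yes -> prepared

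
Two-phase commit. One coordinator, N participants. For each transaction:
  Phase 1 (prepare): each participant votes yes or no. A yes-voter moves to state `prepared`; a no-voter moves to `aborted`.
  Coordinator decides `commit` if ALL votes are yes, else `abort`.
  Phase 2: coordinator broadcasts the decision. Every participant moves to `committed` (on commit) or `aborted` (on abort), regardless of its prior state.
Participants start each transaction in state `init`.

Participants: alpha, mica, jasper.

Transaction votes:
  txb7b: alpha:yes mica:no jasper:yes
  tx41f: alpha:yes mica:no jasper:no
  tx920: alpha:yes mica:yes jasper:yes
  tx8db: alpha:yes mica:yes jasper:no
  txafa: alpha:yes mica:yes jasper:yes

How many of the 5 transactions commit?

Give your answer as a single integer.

Answer: 2

Derivation:
txb7b: no from mica -> abort (commits=0)
tx41f: no from mica, jasper -> abort (commits=0)
tx920: all yes -> commit (commits=1)
tx8db: no from jasper -> abort (commits=1)
txafa: all yes -> commit (commits=2)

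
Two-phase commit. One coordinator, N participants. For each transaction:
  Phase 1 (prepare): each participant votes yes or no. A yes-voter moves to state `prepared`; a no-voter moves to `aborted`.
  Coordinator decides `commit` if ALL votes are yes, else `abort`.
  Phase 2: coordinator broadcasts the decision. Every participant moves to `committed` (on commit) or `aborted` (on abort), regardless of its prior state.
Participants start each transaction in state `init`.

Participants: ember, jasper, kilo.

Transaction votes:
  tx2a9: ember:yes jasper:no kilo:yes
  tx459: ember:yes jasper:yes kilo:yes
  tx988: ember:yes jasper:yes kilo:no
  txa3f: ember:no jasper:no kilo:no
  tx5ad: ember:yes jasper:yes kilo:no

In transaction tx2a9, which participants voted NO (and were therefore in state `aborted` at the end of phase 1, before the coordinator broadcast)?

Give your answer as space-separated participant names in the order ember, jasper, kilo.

Answer: jasper

Derivation:
Txn tx2a9 phase 1: ember yes -> prepared; jasper no -> aborted; kilo yes -> prepared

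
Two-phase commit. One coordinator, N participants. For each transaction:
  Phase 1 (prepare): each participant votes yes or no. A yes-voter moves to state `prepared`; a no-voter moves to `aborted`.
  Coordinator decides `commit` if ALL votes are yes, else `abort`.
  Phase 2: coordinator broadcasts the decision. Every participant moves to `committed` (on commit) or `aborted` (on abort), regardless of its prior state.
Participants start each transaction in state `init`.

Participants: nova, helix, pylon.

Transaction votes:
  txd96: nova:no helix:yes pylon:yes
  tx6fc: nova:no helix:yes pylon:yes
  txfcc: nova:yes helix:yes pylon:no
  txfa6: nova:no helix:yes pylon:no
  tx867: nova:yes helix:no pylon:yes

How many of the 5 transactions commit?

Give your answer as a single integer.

txd96: no from nova -> abort (commits=0)
tx6fc: no from nova -> abort (commits=0)
txfcc: no from pylon -> abort (commits=0)
txfa6: no from nova, pylon -> abort (commits=0)
tx867: no from helix -> abort (commits=0)

Answer: 0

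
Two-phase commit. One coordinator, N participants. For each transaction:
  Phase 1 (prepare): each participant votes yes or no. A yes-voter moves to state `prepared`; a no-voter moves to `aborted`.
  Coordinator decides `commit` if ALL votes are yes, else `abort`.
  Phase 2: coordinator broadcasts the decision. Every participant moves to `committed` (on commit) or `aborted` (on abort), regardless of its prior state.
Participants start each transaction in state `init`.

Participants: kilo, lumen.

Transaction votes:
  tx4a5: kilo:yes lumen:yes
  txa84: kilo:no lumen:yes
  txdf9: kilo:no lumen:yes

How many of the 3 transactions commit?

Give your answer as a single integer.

Answer: 1

Derivation:
tx4a5: all yes -> commit (commits=1)
txa84: no from kilo -> abort (commits=1)
txdf9: no from kilo -> abort (commits=1)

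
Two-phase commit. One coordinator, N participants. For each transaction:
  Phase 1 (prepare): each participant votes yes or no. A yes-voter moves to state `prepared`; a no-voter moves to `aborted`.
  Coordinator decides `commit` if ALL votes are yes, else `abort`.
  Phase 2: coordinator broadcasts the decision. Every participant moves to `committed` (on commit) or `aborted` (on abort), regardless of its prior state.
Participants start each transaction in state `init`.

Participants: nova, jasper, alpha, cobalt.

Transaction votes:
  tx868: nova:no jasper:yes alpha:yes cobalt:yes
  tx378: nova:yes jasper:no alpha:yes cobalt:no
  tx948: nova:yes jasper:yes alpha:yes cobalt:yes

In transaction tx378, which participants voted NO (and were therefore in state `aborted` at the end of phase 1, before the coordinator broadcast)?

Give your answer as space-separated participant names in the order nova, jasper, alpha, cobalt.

Answer: jasper cobalt

Derivation:
Txn tx378 phase 1: nova yes -> prepared; jasper no -> aborted; alpha yes -> prepared; cobalt no -> aborted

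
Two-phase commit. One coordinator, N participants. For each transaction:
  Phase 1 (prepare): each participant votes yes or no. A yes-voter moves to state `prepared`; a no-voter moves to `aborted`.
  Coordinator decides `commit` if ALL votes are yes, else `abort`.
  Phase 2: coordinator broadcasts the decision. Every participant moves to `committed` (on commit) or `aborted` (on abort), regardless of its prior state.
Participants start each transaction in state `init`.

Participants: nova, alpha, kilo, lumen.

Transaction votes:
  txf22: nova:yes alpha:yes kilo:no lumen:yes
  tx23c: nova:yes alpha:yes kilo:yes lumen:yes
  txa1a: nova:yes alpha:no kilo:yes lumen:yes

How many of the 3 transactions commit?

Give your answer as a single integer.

Answer: 1

Derivation:
txf22: no from kilo -> abort (commits=0)
tx23c: all yes -> commit (commits=1)
txa1a: no from alpha -> abort (commits=1)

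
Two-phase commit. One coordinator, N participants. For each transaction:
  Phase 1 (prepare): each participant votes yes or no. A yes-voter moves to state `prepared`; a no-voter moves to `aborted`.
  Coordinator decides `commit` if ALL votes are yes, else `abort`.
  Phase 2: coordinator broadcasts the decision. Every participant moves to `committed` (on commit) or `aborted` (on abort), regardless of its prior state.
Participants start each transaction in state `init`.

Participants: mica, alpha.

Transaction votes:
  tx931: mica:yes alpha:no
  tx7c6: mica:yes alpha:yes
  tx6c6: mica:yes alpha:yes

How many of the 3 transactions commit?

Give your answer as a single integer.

tx931: no from alpha -> abort (commits=0)
tx7c6: all yes -> commit (commits=1)
tx6c6: all yes -> commit (commits=2)

Answer: 2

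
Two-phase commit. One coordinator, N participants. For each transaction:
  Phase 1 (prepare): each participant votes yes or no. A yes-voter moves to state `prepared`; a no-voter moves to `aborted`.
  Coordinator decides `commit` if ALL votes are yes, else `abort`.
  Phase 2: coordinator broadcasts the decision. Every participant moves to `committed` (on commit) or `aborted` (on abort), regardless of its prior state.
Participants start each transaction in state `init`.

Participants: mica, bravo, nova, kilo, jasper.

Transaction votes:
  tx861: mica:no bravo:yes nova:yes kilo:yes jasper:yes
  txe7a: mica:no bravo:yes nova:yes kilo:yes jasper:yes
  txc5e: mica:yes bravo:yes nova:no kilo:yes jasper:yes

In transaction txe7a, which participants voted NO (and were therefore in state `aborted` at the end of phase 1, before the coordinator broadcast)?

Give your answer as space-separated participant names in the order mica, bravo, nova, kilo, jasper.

Txn txe7a phase 1: mica no -> aborted; bravo yes -> prepared; nova yes -> prepared; kilo yes -> prepared; jasper yes -> prepared

Answer: mica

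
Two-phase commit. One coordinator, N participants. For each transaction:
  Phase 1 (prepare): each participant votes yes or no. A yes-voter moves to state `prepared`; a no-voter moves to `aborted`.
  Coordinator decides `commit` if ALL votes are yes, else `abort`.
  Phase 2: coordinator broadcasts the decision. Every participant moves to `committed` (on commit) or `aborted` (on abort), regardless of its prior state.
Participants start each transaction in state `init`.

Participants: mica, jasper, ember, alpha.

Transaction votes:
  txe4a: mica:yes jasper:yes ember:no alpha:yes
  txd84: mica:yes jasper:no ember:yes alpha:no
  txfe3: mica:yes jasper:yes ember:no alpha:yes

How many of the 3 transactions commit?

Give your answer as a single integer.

txe4a: no from ember -> abort (commits=0)
txd84: no from jasper, alpha -> abort (commits=0)
txfe3: no from ember -> abort (commits=0)

Answer: 0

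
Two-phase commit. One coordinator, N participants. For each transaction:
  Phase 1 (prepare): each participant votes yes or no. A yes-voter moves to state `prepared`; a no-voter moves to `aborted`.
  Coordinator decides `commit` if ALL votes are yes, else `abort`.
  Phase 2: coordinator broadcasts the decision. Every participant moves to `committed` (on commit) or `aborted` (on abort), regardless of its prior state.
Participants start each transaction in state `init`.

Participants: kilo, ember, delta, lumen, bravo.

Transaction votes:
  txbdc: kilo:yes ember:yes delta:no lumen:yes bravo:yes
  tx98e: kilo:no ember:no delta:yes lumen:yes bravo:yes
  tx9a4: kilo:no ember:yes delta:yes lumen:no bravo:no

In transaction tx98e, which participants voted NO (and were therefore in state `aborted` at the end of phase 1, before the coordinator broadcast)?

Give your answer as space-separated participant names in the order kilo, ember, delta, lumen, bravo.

Answer: kilo ember

Derivation:
Txn tx98e phase 1: kilo no -> aborted; ember no -> aborted; delta yes -> prepared; lumen yes -> prepared; bravo yes -> prepared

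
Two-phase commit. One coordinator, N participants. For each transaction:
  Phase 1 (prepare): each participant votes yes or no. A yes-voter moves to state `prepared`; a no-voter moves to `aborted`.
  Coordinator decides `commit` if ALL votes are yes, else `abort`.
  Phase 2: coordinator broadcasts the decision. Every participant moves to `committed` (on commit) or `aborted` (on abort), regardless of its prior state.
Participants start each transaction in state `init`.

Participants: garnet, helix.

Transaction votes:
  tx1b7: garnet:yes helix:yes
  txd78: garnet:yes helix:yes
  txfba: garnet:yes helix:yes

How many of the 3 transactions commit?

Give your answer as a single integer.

tx1b7: all yes -> commit (commits=1)
txd78: all yes -> commit (commits=2)
txfba: all yes -> commit (commits=3)

Answer: 3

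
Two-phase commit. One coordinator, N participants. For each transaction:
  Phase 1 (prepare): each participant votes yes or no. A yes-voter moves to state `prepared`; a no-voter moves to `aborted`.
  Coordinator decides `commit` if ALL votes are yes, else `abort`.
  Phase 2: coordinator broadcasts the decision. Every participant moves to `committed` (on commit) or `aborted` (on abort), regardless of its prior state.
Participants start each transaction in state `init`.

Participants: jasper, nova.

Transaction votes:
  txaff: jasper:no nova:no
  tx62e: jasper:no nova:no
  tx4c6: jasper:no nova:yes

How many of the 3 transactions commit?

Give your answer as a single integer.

Answer: 0

Derivation:
txaff: no from jasper, nova -> abort (commits=0)
tx62e: no from jasper, nova -> abort (commits=0)
tx4c6: no from jasper -> abort (commits=0)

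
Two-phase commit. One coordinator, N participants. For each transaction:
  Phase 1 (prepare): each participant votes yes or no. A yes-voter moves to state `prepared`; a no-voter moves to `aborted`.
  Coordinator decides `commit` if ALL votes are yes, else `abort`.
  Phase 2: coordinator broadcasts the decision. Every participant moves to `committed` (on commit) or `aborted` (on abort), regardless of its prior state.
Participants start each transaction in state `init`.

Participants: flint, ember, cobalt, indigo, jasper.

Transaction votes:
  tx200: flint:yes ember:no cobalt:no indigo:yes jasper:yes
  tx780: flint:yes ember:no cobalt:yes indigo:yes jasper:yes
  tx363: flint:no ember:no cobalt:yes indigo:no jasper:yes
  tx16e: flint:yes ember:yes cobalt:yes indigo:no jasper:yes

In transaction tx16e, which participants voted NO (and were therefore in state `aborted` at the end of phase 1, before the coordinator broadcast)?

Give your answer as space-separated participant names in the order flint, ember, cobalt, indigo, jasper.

Txn tx16e phase 1: flint yes -> prepared; ember yes -> prepared; cobalt yes -> prepared; indigo no -> aborted; jasper yes -> prepared

Answer: indigo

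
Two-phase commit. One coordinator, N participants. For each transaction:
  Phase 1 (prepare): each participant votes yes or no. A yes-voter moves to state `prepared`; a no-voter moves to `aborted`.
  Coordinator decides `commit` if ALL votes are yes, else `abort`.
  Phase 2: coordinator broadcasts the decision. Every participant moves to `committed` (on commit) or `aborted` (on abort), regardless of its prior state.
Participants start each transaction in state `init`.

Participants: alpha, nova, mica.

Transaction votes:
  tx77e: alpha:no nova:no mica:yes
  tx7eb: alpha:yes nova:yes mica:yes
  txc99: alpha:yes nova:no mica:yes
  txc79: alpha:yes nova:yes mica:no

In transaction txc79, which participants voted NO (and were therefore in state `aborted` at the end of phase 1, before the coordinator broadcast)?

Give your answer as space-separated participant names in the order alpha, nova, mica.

Answer: mica

Derivation:
Txn txc79 phase 1: alpha yes -> prepared; nova yes -> prepared; mica no -> aborted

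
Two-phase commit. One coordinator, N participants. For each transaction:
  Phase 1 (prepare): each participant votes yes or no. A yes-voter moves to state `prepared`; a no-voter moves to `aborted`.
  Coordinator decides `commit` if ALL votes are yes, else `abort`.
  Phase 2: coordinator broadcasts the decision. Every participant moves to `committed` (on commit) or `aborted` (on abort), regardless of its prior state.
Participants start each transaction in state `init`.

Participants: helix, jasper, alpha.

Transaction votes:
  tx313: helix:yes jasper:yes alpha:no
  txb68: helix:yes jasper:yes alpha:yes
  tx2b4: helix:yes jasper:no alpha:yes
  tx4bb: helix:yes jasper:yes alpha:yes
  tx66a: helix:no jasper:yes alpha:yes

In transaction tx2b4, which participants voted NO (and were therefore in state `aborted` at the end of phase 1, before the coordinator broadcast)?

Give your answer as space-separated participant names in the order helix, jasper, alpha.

Txn tx2b4 phase 1: helix yes -> prepared; jasper no -> aborted; alpha yes -> prepared

Answer: jasper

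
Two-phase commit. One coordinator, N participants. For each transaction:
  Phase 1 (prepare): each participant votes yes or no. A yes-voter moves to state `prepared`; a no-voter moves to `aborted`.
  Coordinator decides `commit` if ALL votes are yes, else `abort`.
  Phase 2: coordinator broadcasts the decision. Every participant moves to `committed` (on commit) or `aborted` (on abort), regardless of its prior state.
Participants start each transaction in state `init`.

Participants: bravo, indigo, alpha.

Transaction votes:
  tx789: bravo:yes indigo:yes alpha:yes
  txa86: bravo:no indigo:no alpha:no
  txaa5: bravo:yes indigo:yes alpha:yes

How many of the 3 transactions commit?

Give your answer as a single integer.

tx789: all yes -> commit (commits=1)
txa86: no from bravo, indigo, alpha -> abort (commits=1)
txaa5: all yes -> commit (commits=2)

Answer: 2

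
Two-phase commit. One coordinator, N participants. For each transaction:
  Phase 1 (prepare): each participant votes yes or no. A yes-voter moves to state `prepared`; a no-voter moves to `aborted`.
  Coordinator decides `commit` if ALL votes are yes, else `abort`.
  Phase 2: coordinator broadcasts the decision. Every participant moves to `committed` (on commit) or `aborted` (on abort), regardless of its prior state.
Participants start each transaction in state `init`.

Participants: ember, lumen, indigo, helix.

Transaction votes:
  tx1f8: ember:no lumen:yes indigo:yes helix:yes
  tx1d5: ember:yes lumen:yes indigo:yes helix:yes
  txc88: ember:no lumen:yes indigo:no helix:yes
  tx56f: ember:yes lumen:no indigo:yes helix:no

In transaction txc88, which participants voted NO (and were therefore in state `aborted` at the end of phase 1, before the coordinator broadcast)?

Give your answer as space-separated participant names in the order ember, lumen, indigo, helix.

Txn txc88 phase 1: ember no -> aborted; lumen yes -> prepared; indigo no -> aborted; helix yes -> prepared

Answer: ember indigo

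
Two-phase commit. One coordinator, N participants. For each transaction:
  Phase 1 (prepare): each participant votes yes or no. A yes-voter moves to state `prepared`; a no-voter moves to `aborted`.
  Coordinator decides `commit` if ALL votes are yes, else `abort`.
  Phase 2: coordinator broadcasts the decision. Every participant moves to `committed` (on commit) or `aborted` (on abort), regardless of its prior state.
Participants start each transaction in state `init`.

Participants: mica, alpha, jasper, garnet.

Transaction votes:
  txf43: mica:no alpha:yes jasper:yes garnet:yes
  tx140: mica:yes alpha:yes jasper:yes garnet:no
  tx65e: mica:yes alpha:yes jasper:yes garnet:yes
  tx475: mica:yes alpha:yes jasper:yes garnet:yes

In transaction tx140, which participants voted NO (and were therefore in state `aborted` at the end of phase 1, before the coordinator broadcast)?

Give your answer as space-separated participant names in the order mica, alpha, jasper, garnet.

Answer: garnet

Derivation:
Txn tx140 phase 1: mica yes -> prepared; alpha yes -> prepared; jasper yes -> prepared; garnet no -> aborted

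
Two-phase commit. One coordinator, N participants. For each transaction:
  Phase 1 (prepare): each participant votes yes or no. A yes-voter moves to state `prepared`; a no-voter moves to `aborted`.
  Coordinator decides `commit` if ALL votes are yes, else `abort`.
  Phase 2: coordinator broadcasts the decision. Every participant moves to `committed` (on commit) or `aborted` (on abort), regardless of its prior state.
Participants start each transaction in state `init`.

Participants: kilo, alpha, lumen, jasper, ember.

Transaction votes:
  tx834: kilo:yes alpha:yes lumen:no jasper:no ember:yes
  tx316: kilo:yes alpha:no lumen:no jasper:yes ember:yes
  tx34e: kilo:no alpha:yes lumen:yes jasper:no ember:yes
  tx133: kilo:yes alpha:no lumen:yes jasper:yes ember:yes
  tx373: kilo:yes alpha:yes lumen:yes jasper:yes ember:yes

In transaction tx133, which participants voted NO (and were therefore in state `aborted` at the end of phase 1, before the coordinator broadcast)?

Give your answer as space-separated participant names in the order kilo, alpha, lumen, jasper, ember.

Txn tx133 phase 1: kilo yes -> prepared; alpha no -> aborted; lumen yes -> prepared; jasper yes -> prepared; ember yes -> prepared

Answer: alpha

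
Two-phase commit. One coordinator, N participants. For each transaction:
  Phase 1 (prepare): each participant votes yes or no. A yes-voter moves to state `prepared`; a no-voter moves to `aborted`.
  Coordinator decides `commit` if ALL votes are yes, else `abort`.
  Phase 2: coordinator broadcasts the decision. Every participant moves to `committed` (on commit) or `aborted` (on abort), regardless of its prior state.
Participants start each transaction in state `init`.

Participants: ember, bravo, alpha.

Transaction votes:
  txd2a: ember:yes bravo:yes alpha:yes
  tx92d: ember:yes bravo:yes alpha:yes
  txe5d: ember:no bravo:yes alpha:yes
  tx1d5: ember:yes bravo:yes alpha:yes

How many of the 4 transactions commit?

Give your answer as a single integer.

Answer: 3

Derivation:
txd2a: all yes -> commit (commits=1)
tx92d: all yes -> commit (commits=2)
txe5d: no from ember -> abort (commits=2)
tx1d5: all yes -> commit (commits=3)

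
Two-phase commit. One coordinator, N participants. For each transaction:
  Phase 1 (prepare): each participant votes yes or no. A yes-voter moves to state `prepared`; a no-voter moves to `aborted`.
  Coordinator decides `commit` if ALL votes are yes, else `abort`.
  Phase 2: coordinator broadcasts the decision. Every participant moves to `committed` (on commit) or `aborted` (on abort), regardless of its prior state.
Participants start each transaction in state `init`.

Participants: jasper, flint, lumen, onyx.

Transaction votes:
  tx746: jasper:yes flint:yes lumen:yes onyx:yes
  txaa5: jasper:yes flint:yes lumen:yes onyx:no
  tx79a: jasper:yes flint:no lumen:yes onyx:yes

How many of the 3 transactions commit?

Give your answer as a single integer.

Answer: 1

Derivation:
tx746: all yes -> commit (commits=1)
txaa5: no from onyx -> abort (commits=1)
tx79a: no from flint -> abort (commits=1)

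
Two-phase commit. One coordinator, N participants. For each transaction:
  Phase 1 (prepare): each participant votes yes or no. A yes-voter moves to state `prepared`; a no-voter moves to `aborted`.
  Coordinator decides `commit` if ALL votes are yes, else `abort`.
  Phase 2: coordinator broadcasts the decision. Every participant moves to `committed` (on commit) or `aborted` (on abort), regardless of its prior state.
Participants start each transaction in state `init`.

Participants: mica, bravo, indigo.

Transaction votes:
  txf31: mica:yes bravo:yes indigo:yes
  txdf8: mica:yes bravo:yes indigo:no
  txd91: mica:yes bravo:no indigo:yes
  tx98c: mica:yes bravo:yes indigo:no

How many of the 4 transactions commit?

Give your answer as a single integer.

Answer: 1

Derivation:
txf31: all yes -> commit (commits=1)
txdf8: no from indigo -> abort (commits=1)
txd91: no from bravo -> abort (commits=1)
tx98c: no from indigo -> abort (commits=1)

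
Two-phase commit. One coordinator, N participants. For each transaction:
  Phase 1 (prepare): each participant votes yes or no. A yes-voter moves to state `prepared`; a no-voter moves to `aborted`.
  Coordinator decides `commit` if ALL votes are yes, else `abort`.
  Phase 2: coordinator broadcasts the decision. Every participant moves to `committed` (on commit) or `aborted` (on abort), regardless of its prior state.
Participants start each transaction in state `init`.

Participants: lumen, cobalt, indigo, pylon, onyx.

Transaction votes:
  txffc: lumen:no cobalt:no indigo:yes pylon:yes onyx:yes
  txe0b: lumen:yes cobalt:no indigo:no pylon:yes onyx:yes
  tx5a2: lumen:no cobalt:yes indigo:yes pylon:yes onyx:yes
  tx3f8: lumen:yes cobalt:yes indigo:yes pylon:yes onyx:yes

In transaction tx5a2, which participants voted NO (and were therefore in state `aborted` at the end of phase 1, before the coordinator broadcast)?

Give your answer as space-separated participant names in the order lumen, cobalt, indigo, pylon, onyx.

Txn tx5a2 phase 1: lumen no -> aborted; cobalt yes -> prepared; indigo yes -> prepared; pylon yes -> prepared; onyx yes -> prepared

Answer: lumen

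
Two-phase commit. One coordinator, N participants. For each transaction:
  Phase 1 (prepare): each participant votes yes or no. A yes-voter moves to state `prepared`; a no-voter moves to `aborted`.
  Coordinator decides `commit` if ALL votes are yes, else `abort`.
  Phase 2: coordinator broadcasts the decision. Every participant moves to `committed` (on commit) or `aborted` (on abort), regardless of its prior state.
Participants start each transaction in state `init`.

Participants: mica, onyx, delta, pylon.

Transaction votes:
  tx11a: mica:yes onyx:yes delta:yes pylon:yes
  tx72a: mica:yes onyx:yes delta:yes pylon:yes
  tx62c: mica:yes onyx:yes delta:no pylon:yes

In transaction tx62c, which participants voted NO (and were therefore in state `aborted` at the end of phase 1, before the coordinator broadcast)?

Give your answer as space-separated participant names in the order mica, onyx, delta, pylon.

Answer: delta

Derivation:
Txn tx62c phase 1: mica yes -> prepared; onyx yes -> prepared; delta no -> aborted; pylon yes -> prepared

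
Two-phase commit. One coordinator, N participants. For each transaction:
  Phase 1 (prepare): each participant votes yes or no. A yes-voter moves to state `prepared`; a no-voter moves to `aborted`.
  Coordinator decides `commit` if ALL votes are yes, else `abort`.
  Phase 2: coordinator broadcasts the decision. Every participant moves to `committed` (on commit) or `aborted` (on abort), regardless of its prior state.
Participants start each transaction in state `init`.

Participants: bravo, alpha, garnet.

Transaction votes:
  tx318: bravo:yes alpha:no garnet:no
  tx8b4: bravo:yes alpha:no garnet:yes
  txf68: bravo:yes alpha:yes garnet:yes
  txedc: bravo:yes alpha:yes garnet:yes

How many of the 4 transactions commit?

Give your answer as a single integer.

tx318: no from alpha, garnet -> abort (commits=0)
tx8b4: no from alpha -> abort (commits=0)
txf68: all yes -> commit (commits=1)
txedc: all yes -> commit (commits=2)

Answer: 2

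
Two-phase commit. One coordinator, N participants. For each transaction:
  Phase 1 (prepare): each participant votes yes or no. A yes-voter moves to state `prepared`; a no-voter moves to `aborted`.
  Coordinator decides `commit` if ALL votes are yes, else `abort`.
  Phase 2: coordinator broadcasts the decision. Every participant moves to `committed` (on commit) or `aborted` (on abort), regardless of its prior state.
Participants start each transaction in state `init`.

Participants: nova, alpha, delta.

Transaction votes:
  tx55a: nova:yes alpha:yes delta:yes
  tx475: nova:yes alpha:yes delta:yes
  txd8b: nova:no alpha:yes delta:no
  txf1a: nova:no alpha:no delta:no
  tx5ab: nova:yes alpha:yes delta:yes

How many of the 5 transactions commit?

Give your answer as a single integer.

tx55a: all yes -> commit (commits=1)
tx475: all yes -> commit (commits=2)
txd8b: no from nova, delta -> abort (commits=2)
txf1a: no from nova, alpha, delta -> abort (commits=2)
tx5ab: all yes -> commit (commits=3)

Answer: 3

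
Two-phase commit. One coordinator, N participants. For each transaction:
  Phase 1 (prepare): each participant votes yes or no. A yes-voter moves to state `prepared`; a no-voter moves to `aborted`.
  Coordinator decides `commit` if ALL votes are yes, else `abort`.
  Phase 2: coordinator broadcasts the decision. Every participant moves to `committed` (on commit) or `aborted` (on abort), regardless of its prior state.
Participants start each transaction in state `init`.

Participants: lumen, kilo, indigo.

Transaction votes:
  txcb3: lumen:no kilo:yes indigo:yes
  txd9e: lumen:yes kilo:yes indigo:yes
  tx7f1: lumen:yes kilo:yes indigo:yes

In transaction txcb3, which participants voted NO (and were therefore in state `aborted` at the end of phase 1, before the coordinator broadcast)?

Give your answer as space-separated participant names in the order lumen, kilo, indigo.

Answer: lumen

Derivation:
Txn txcb3 phase 1: lumen no -> aborted; kilo yes -> prepared; indigo yes -> prepared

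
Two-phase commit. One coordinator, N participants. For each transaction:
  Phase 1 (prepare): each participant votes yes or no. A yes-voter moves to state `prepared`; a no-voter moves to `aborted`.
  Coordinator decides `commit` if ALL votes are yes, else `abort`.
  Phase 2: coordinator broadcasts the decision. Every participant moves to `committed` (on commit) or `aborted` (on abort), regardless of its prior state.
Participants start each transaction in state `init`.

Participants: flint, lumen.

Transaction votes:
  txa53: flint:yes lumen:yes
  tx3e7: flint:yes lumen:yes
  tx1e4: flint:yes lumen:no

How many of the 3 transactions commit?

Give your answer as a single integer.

Answer: 2

Derivation:
txa53: all yes -> commit (commits=1)
tx3e7: all yes -> commit (commits=2)
tx1e4: no from lumen -> abort (commits=2)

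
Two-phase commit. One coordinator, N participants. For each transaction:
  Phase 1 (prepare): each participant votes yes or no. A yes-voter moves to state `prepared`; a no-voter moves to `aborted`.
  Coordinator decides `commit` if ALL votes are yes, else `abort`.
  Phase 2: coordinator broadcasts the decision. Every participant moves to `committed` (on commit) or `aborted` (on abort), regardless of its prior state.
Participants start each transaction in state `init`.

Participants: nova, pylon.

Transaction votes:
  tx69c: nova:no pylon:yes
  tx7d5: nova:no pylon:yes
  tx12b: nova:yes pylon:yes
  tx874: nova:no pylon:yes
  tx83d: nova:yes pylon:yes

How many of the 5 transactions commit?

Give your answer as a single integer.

tx69c: no from nova -> abort (commits=0)
tx7d5: no from nova -> abort (commits=0)
tx12b: all yes -> commit (commits=1)
tx874: no from nova -> abort (commits=1)
tx83d: all yes -> commit (commits=2)

Answer: 2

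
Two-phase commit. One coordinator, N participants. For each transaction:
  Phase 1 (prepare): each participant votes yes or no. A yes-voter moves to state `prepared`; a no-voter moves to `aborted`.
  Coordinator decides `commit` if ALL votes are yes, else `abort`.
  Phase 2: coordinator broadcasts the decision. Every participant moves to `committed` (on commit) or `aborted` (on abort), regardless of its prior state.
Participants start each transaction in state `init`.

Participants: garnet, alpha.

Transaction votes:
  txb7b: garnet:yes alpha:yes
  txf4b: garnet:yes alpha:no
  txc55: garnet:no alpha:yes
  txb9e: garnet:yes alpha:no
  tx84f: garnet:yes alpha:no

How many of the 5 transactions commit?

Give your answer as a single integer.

txb7b: all yes -> commit (commits=1)
txf4b: no from alpha -> abort (commits=1)
txc55: no from garnet -> abort (commits=1)
txb9e: no from alpha -> abort (commits=1)
tx84f: no from alpha -> abort (commits=1)

Answer: 1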